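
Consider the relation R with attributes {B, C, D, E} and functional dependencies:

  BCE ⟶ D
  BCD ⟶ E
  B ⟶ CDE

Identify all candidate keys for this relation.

{B}⁺: B→CDE adds C, D, E → {B, C, D, E}.

{B}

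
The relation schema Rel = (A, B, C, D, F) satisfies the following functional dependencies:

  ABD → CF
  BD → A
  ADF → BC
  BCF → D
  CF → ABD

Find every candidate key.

(B, D), (C, F), (A, D, F)

{B, D}⁺: BD→A adds A; ABD→CF adds C, F → {A, B, C, D, F}. Minimal: {D}⁺ = {D}; {B}⁺ = {B} — none reach the full schema.
{C, F}⁺: CF→ABD adds A, B, D → {A, B, C, D, F}. Minimal: {F}⁺ = {F}; {C}⁺ = {C} — none reach the full schema.
{A, D, F}⁺: ADF→BC adds B, C → {A, B, C, D, F}. Minimal: {D, F}⁺ = {D, F}; {A, F}⁺ = {A, F}; {A, D}⁺ = {A, D} — none reach the full schema.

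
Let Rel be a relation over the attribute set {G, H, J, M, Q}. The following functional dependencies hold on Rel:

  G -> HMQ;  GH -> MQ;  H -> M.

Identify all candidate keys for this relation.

Attributes G, J never appear on any right-hand side, so every candidate key must contain {G, J}.
{G, J}⁺ = {G, H, J, M, Q}, which is all of the schema, so {G, J} is the only candidate key.

{G, J}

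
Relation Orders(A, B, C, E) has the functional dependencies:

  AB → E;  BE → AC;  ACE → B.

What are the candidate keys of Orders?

{A, B}, {B, E}, {A, C, E}

{A, B}⁺: AB→E adds E; BE→AC adds C → {A, B, C, E}.
{B, E}⁺: BE→AC adds A, C → {A, B, C, E}.
{A, C, E}⁺: ACE→B adds B → {A, B, C, E}.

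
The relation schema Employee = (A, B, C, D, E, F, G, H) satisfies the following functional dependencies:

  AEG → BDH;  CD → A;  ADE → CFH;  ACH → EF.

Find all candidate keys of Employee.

{A, E, G}, {A, C, G, H}, {C, D, E, G}, {C, D, G, H}

Attribute G never appears on the right-hand side of any dependency, so G must belong to every candidate key.
{G}⁺ = {G}, which is not all of the schema, so we must add further attributes.
{A, E, G}⁺: AEG→BDH adds B, D, H; ADE→CFH adds C, F → {A, B, C, D, E, F, G, H}. Minimal: {E, G}⁺ = {E, G}; {A, G}⁺ = {A, G}; {A, E}⁺ = {A, E} — none reach the full schema.
{A, C, G, H}⁺: ACH→EF adds E, F; AEG→BDH adds B, D → {A, B, C, D, E, F, G, H}. Minimal: {C, G, H}⁺ = {C, G, H}; {A, G, H}⁺ = {A, G, H}; {A, C, H}⁺ = {A, C, E, F, H}; … — none reach the full schema.
{C, D, E, G}⁺: CD→A adds A; ADE→CFH adds F, H; AEG→BDH adds B → {A, B, C, D, E, F, G, H}. Minimal: {D, E, G}⁺ = {D, E, G}; {C, E, G}⁺ = {C, E, G}; {C, D, G}⁺ = {A, C, D, G}; … — none reach the full schema.
{C, D, G, H}⁺: CD→A adds A; ACH→EF adds E, F; AEG→BDH adds B → {A, B, C, D, E, F, G, H}. Minimal: {D, G, H}⁺ = {D, G, H}; {C, G, H}⁺ = {C, G, H}; {C, D, H}⁺ = {A, C, D, E, F, H}; … — none reach the full schema.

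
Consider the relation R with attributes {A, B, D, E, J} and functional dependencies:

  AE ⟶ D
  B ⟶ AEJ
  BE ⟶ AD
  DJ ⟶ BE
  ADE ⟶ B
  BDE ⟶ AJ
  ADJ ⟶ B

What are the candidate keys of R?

{B}⁺: B→AEJ adds A, E, J; BE→AD adds D → {A, B, D, E, J}.
{A, E}⁺: AE→D adds D; ADE→B adds B; BDE→AJ adds J → {A, B, D, E, J}. Minimal: {E}⁺ = {E}; {A}⁺ = {A} — none reach the full schema.
{D, J}⁺: DJ→BE adds B, E; BDE→AJ adds A → {A, B, D, E, J}. Minimal: {J}⁺ = {J}; {D}⁺ = {D} — none reach the full schema.
Any other superkey contains one of these as a subset, so there are no further candidate keys.

(B); (A, E); (D, J)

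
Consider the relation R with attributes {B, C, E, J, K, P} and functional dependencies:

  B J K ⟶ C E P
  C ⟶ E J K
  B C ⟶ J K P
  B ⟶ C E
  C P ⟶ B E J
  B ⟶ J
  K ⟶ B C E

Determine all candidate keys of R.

B, C, K

{B}⁺: B→CE adds C, E; B→J adds J; C→EJK adds K; BC→JKP adds P → {B, C, E, J, K, P}.
{C}⁺: C→EJK adds E, J, K; K→BCE adds B; BJK→CEP adds P → {B, C, E, J, K, P}.
{K}⁺: K→BCE adds B, C, E; C→EJK adds J; BC→JKP adds P → {B, C, E, J, K, P}.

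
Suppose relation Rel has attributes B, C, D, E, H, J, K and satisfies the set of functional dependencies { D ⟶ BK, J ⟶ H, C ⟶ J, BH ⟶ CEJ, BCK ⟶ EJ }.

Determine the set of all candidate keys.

Attribute D never appears on the right-hand side of any dependency, so D must belong to every candidate key.
{D}⁺ = {B, D, K}, which is not all of the schema, so we must add further attributes.
{C, D}⁺: D→BK adds B, K; C→J adds J; BCK→EJ adds E; J→H adds H → {B, C, D, E, H, J, K}. Minimal: {D}⁺ = {B, D, K}; {C}⁺ = {C, H, J} — none reach the full schema.
{D, H}⁺: D→BK adds B, K; BH→CEJ adds C, E, J → {B, C, D, E, H, J, K}. Minimal: {H}⁺ = {H}; {D}⁺ = {B, D, K} — none reach the full schema.
{D, J}⁺: D→BK adds B, K; J→H adds H; BH→CEJ adds C, E → {B, C, D, E, H, J, K}. Minimal: {J}⁺ = {H, J}; {D}⁺ = {B, D, K} — none reach the full schema.

CD, DH, DJ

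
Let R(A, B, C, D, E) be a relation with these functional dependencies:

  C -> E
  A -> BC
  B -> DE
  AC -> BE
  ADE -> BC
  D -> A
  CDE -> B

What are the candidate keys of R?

{A}⁺: A→BC adds B, C; B→DE adds D, E → {A, B, C, D, E}.
{B}⁺: B→DE adds D, E; D→A adds A; A→BC adds C → {A, B, C, D, E}.
{D}⁺: D→A adds A; A→BC adds B, C; B→DE adds E → {A, B, C, D, E}.
Any other superkey contains one of these as a subset, so there are no further candidate keys.

A, B, D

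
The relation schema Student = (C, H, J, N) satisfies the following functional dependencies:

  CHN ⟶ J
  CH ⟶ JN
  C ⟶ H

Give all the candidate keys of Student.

Attribute C never appears on the right-hand side of any dependency, so C must belong to every candidate key.
{C}⁺ = {C, H, J, N}, which is all of the schema, so {C} is the only candidate key.

C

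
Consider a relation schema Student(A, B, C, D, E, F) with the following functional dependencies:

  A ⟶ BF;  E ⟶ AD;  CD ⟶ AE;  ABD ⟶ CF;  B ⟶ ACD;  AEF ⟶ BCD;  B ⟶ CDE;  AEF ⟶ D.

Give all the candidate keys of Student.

{A}, {B}, {E}, {C, D}

{A}⁺: A→BF adds B, F; B→ACD adds C, D; B→CDE adds E → {A, B, C, D, E, F}.
{B}⁺: B→ACD adds A, C, D; B→CDE adds E; A→BF adds F → {A, B, C, D, E, F}.
{E}⁺: E→AD adds A, D; A→BF adds B, F; ABD→CF adds C → {A, B, C, D, E, F}.
{C, D}⁺: CD→AE adds A, E; A→BF adds B, F → {A, B, C, D, E, F}. Minimal: {D}⁺ = {D}; {C}⁺ = {C} — none reach the full schema.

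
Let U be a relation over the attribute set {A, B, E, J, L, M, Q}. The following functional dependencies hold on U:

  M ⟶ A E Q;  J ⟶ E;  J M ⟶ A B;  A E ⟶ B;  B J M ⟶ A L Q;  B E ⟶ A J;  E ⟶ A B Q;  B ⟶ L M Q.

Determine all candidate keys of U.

{B}⁺: B→LMQ adds L, M, Q; M→AEQ adds A, E; BE→AJ adds J → {A, B, E, J, L, M, Q}.
{E}⁺: E→ABQ adds A, B, Q; B→LMQ adds L, M; BE→AJ adds J → {A, B, E, J, L, M, Q}.
{J}⁺: J→E adds E; E→ABQ adds A, B, Q; B→LMQ adds L, M → {A, B, E, J, L, M, Q}.
{M}⁺: M→AEQ adds A, E, Q; AE→B adds B; BE→AJ adds J; B→LMQ adds L → {A, B, E, J, L, M, Q}.
Any other superkey contains one of these as a subset, so there are no further candidate keys.

{B}, {E}, {J}, {M}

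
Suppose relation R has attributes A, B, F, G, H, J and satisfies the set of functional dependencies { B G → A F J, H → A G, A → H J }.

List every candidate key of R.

Attribute B never appears on the right-hand side of any dependency, so B must belong to every candidate key.
{B}⁺ = {B}, which is not all of the schema, so we must add further attributes.
{A, B}⁺: A→HJ adds H, J; H→AG adds G; BG→AFJ adds F → {A, B, F, G, H, J}.
{B, G}⁺: BG→AFJ adds A, F, J; A→HJ adds H → {A, B, F, G, H, J}.
{B, H}⁺: H→AG adds A, G; A→HJ adds J; BG→AFJ adds F → {A, B, F, G, H, J}.

AB, BG, BH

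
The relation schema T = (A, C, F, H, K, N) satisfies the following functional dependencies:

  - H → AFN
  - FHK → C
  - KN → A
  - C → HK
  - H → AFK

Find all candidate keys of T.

{C}; {H}

{C}⁺: C→HK adds H, K; H→AFK adds A, F; H→AFN adds N → {A, C, F, H, K, N}.
{H}⁺: H→AFN adds A, F, N; H→AFK adds K; FHK→C adds C → {A, C, F, H, K, N}.
Any other superkey contains one of these as a subset, so there are no further candidate keys.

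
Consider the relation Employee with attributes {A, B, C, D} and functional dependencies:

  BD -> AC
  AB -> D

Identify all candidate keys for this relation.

Attribute B never appears on the right-hand side of any dependency, so B must belong to every candidate key.
{B}⁺ = {B}, which is not all of the schema, so we must add further attributes.
{A, B}⁺: AB→D adds D; BD→AC adds C → {A, B, C, D}. Minimal: {B}⁺ = {B}; {A}⁺ = {A} — none reach the full schema.
{B, D}⁺: BD→AC adds A, C → {A, B, C, D}. Minimal: {D}⁺ = {D}; {B}⁺ = {B} — none reach the full schema.
Any other superkey contains one of these as a subset, so there are no further candidate keys.

(A, B); (B, D)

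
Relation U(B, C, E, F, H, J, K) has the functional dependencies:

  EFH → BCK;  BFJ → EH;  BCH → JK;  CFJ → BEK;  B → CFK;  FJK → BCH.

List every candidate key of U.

{B, H}, {B, J}, {C, F, J}, {E, F, H}, {F, J, K}

{B, H}⁺: B→CFK adds C, F, K; BCH→JK adds J; CFJ→BEK adds E → {B, C, E, F, H, J, K}.
{B, J}⁺: B→CFK adds C, F, K; FJK→BCH adds H; BFJ→EH adds E → {B, C, E, F, H, J, K}.
{C, F, J}⁺: CFJ→BEK adds B, E, K; FJK→BCH adds H → {B, C, E, F, H, J, K}.
{E, F, H}⁺: EFH→BCK adds B, C, K; BCH→JK adds J → {B, C, E, F, H, J, K}.
{F, J, K}⁺: FJK→BCH adds B, C, H; BFJ→EH adds E → {B, C, E, F, H, J, K}.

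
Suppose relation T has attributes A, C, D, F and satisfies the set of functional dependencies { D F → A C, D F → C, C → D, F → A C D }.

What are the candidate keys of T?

{F}

Attribute F never appears on the right-hand side of any dependency, so F must belong to every candidate key.
{F}⁺ = {A, C, D, F}, which is all of the schema, so {F} is the only candidate key.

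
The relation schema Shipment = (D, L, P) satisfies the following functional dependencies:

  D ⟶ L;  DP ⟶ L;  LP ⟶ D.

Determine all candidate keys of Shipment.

Attribute P never appears on the right-hand side of any dependency, so P must belong to every candidate key.
{P}⁺ = {P}, which is not all of the schema, so we must add further attributes.
{D, P}⁺: D→L adds L → {D, L, P}.
{L, P}⁺: LP→D adds D → {D, L, P}.
Any other superkey contains one of these as a subset, so there are no further candidate keys.

{D, P}; {L, P}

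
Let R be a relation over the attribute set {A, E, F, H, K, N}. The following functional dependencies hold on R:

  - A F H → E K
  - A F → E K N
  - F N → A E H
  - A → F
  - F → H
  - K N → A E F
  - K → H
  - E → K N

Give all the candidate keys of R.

{A}⁺: A→F adds F; F→H adds H; AFH→EK adds E, K; AF→EKN adds N → {A, E, F, H, K, N}.
{E}⁺: E→KN adds K, N; KN→AEF adds A, F; K→H adds H → {A, E, F, H, K, N}.
{F, N}⁺: FN→AEH adds A, E, H; E→KN adds K → {A, E, F, H, K, N}. Minimal: {N}⁺ = {N}; {F}⁺ = {F, H} — none reach the full schema.
{K, N}⁺: KN→AEF adds A, E, F; K→H adds H → {A, E, F, H, K, N}. Minimal: {N}⁺ = {N}; {K}⁺ = {H, K} — none reach the full schema.

A, E, FN, KN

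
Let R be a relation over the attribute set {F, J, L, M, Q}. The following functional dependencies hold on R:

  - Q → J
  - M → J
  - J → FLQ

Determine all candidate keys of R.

Attribute M never appears on the right-hand side of any dependency, so M must belong to every candidate key.
{M}⁺ = {F, J, L, M, Q}, which is all of the schema, so {M} is the only candidate key.

M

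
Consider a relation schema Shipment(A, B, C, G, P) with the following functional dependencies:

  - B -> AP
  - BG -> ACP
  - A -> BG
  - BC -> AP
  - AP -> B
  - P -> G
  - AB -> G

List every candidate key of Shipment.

{A}⁺: A→BG adds B, G; B→AP adds P; BG→ACP adds C → {A, B, C, G, P}.
{B}⁺: B→AP adds A, P; A→BG adds G; BG→ACP adds C → {A, B, C, G, P}.
Any other superkey contains one of these as a subset, so there are no further candidate keys.

{A}; {B}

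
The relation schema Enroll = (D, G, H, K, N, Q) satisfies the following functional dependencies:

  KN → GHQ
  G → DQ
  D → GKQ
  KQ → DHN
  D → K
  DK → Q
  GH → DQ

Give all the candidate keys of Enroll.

D, G, KN, KQ

{D}⁺: D→GKQ adds G, K, Q; KQ→DHN adds H, N → {D, G, H, K, N, Q}.
{G}⁺: G→DQ adds D, Q; D→GKQ adds K; KQ→DHN adds H, N → {D, G, H, K, N, Q}.
{K, N}⁺: KN→GHQ adds G, H, Q; G→DQ adds D → {D, G, H, K, N, Q}. Minimal: {N}⁺ = {N}; {K}⁺ = {K} — none reach the full schema.
{K, Q}⁺: KQ→DHN adds D, H, N; KN→GHQ adds G → {D, G, H, K, N, Q}. Minimal: {Q}⁺ = {Q}; {K}⁺ = {K} — none reach the full schema.
Any other superkey contains one of these as a subset, so there are no further candidate keys.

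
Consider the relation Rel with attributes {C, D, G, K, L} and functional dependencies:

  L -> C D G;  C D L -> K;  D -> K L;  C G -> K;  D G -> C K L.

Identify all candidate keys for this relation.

{D}⁺: D→KL adds K, L; L→CDG adds C, G → {C, D, G, K, L}.
{L}⁺: L→CDG adds C, D, G; CDL→K adds K → {C, D, G, K, L}.
Any other superkey contains one of these as a subset, so there are no further candidate keys.

D; L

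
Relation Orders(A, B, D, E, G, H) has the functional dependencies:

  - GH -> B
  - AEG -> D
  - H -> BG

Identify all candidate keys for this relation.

Attributes A, E, H never appear on any right-hand side, so every candidate key must contain {A, E, H}.
{A, E, H}⁺ = {A, B, D, E, G, H}, which is all of the schema, so {A, E, H} is the only candidate key.

AEH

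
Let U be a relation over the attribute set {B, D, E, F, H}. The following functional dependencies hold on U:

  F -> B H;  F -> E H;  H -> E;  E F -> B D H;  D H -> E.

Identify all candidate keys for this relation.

Attribute F never appears on the right-hand side of any dependency, so F must belong to every candidate key.
{F}⁺ = {B, D, E, F, H}, which is all of the schema, so {F} is the only candidate key.

(F)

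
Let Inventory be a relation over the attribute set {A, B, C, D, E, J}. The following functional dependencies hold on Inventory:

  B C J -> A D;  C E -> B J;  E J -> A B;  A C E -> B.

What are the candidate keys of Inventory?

(C, E)

Attributes C, E never appear on any right-hand side, so every candidate key must contain {C, E}.
{C, E}⁺ = {A, B, C, D, E, J}, which is all of the schema, so {C, E} is the only candidate key.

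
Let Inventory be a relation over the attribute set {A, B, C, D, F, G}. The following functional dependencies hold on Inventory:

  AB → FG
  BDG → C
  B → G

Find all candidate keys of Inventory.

{A, B, D}

{A, B, D}⁺: AB→FG adds F, G; BDG→C adds C → {A, B, C, D, F, G}. Minimal: {B, D}⁺ = {B, C, D, G}; {A, D}⁺ = {A, D}; {A, B}⁺ = {A, B, F, G} — none reach the full schema.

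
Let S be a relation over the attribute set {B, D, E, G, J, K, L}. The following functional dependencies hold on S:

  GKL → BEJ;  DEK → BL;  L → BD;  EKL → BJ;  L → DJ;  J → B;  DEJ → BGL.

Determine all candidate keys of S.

{D, E, K}, {E, K, L}, {G, K, L}

Attribute K never appears on the right-hand side of any dependency, so K must belong to every candidate key.
{K}⁺ = {K}, which is not all of the schema, so we must add further attributes.
{D, E, K}⁺: DEK→BL adds B, L; EKL→BJ adds J; DEJ→BGL adds G → {B, D, E, G, J, K, L}. Minimal: {E, K}⁺ = {E, K}; {D, K}⁺ = {D, K}; {D, E}⁺ = {D, E} — none reach the full schema.
{E, K, L}⁺: L→BD adds B, D; EKL→BJ adds J; DEJ→BGL adds G → {B, D, E, G, J, K, L}. Minimal: {K, L}⁺ = {B, D, J, K, L}; {E, L}⁺ = {B, D, E, G, J, L}; {E, K}⁺ = {E, K} — none reach the full schema.
{G, K, L}⁺: GKL→BEJ adds B, E, J; L→BD adds D → {B, D, E, G, J, K, L}. Minimal: {K, L}⁺ = {B, D, J, K, L}; {G, L}⁺ = {B, D, G, J, L}; {G, K}⁺ = {G, K} — none reach the full schema.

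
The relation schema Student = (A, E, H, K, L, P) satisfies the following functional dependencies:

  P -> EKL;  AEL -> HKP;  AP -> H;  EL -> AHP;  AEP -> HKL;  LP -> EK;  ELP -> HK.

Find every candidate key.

{P}, {E, L}

{P}⁺: P→EKL adds E, K, L; EL→AHP adds A, H → {A, E, H, K, L, P}.
{E, L}⁺: EL→AHP adds A, H, P; AEP→HKL adds K → {A, E, H, K, L, P}. Minimal: {L}⁺ = {L}; {E}⁺ = {E} — none reach the full schema.
Any other superkey contains one of these as a subset, so there are no further candidate keys.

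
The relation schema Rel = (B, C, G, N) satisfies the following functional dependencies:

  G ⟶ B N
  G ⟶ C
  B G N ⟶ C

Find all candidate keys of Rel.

Attribute G never appears on the right-hand side of any dependency, so G must belong to every candidate key.
{G}⁺ = {B, C, G, N}, which is all of the schema, so {G} is the only candidate key.

(G)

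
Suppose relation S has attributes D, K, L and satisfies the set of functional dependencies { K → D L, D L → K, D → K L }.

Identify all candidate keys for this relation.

{D}, {K}

{D}⁺: D→KL adds K, L → {D, K, L}.
{K}⁺: K→DL adds D, L → {D, K, L}.
Any other superkey contains one of these as a subset, so there are no further candidate keys.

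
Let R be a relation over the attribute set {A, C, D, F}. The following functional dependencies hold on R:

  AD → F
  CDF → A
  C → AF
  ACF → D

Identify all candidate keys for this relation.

Attribute C never appears on the right-hand side of any dependency, so C must belong to every candidate key.
{C}⁺ = {A, C, D, F}, which is all of the schema, so {C} is the only candidate key.

C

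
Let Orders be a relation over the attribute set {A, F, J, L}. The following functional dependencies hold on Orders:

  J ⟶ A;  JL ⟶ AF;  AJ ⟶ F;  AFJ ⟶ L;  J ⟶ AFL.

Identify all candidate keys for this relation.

Attribute J never appears on the right-hand side of any dependency, so J must belong to every candidate key.
{J}⁺ = {A, F, J, L}, which is all of the schema, so {J} is the only candidate key.

{J}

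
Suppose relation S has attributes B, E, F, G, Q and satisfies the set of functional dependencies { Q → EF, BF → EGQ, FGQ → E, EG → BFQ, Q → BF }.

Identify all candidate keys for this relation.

{Q}, {B, F}, {E, G}

{Q}⁺: Q→EF adds E, F; Q→BF adds B; BF→EGQ adds G → {B, E, F, G, Q}.
{B, F}⁺: BF→EGQ adds E, G, Q → {B, E, F, G, Q}. Minimal: {F}⁺ = {F}; {B}⁺ = {B} — none reach the full schema.
{E, G}⁺: EG→BFQ adds B, F, Q → {B, E, F, G, Q}. Minimal: {G}⁺ = {G}; {E}⁺ = {E} — none reach the full schema.
Any other superkey contains one of these as a subset, so there are no further candidate keys.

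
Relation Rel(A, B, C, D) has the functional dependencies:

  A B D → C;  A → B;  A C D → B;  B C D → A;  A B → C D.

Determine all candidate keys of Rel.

{A}⁺: A→B adds B; AB→CD adds C, D → {A, B, C, D}.
{B, C, D}⁺: BCD→A adds A → {A, B, C, D}. Minimal: {C, D}⁺ = {C, D}; {B, D}⁺ = {B, D}; {B, C}⁺ = {B, C} — none reach the full schema.
Any other superkey contains one of these as a subset, so there are no further candidate keys.

{A}, {B, C, D}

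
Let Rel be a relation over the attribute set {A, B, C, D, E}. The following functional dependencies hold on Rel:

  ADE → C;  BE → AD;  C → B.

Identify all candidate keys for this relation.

{B, E}⁺: BE→AD adds A, D; ADE→C adds C → {A, B, C, D, E}. Minimal: {E}⁺ = {E}; {B}⁺ = {B} — none reach the full schema.
{C, E}⁺: C→B adds B; BE→AD adds A, D → {A, B, C, D, E}. Minimal: {E}⁺ = {E}; {C}⁺ = {B, C} — none reach the full schema.
{A, D, E}⁺: ADE→C adds C; C→B adds B → {A, B, C, D, E}. Minimal: {D, E}⁺ = {D, E}; {A, E}⁺ = {A, E}; {A, D}⁺ = {A, D} — none reach the full schema.

(B, E), (C, E), (A, D, E)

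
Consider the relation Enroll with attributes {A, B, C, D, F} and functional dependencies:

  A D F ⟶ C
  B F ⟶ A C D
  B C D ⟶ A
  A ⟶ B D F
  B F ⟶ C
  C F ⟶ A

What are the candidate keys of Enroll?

A, BF, CF, BCD

{A}⁺: A→BDF adds B, D, F; BF→C adds C → {A, B, C, D, F}.
{B, F}⁺: BF→ACD adds A, C, D → {A, B, C, D, F}. Minimal: {F}⁺ = {F}; {B}⁺ = {B} — none reach the full schema.
{C, F}⁺: CF→A adds A; A→BDF adds B, D → {A, B, C, D, F}. Minimal: {F}⁺ = {F}; {C}⁺ = {C} — none reach the full schema.
{B, C, D}⁺: BCD→A adds A; A→BDF adds F → {A, B, C, D, F}. Minimal: {C, D}⁺ = {C, D}; {B, D}⁺ = {B, D}; {B, C}⁺ = {B, C} — none reach the full schema.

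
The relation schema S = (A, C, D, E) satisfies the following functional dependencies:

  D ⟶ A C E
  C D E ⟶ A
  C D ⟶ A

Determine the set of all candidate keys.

{D}

Attribute D never appears on the right-hand side of any dependency, so D must belong to every candidate key.
{D}⁺ = {A, C, D, E}, which is all of the schema, so {D} is the only candidate key.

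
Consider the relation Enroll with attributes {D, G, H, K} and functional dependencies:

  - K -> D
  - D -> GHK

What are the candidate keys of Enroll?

{D}⁺: D→GHK adds G, H, K → {D, G, H, K}.
{K}⁺: K→D adds D; D→GHK adds G, H → {D, G, H, K}.

{D}, {K}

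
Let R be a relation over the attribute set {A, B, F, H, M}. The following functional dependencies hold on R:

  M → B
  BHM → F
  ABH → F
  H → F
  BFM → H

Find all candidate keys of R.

Attributes A, M never appear on any right-hand side, so every candidate key must contain {A, M}.
{A, M}⁺ = {A, B, M}, which is not all of the schema, so we must add further attributes.
{A, F, M}⁺: M→B adds B; BFM→H adds H → {A, B, F, H, M}.
{A, H, M}⁺: M→B adds B; BHM→F adds F → {A, B, F, H, M}.
Any other superkey contains one of these as a subset, so there are no further candidate keys.

(A, F, M), (A, H, M)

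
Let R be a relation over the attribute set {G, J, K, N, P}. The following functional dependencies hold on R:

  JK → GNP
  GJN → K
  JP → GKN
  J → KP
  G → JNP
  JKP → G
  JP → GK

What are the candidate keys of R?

{G}⁺: G→JNP adds J, N, P; JP→GK adds K → {G, J, K, N, P}.
{J}⁺: J→KP adds K, P; JKP→G adds G; JK→GNP adds N → {G, J, K, N, P}.

(G), (J)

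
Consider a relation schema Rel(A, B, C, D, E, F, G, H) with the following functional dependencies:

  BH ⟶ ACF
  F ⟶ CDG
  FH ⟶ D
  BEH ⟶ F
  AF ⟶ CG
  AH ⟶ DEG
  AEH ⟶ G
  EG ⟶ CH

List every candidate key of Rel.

Attribute B never appears on the right-hand side of any dependency, so B must belong to every candidate key.
{B}⁺ = {B}, which is not all of the schema, so we must add further attributes.
{B, H}⁺: BH→ACF adds A, C, F; F→CDG adds D, G; AH→DEG adds E → {A, B, C, D, E, F, G, H}.
{B, E, F}⁺: F→CDG adds C, D, G; EG→CH adds H; BH→ACF adds A → {A, B, C, D, E, F, G, H}.
{B, E, G}⁺: EG→CH adds C, H; BH→ACF adds A, F; F→CDG adds D → {A, B, C, D, E, F, G, H}.

(B, H); (B, E, F); (B, E, G)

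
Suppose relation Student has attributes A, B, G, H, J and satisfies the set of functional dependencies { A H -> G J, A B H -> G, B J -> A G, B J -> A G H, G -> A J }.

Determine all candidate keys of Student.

{B, G}, {B, J}, {A, B, H}

Attribute B never appears on the right-hand side of any dependency, so B must belong to every candidate key.
{B}⁺ = {B}, which is not all of the schema, so we must add further attributes.
{B, G}⁺: G→AJ adds A, J; BJ→AGH adds H → {A, B, G, H, J}. Minimal: {G}⁺ = {A, G, J}; {B}⁺ = {B} — none reach the full schema.
{B, J}⁺: BJ→AG adds A, G; BJ→AGH adds H → {A, B, G, H, J}. Minimal: {J}⁺ = {J}; {B}⁺ = {B} — none reach the full schema.
{A, B, H}⁺: AH→GJ adds G, J → {A, B, G, H, J}. Minimal: {B, H}⁺ = {B, H}; {A, H}⁺ = {A, G, H, J}; {A, B}⁺ = {A, B} — none reach the full schema.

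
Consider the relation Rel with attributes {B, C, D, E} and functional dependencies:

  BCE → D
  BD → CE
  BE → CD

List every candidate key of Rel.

{B, D}⁺: BD→CE adds C, E → {B, C, D, E}. Minimal: {D}⁺ = {D}; {B}⁺ = {B} — none reach the full schema.
{B, E}⁺: BE→CD adds C, D → {B, C, D, E}. Minimal: {E}⁺ = {E}; {B}⁺ = {B} — none reach the full schema.
Any other superkey contains one of these as a subset, so there are no further candidate keys.

BD; BE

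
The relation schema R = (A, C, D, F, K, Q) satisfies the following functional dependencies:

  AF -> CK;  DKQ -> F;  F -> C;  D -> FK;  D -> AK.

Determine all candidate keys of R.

{D, Q}

Attributes D, Q never appear on any right-hand side, so every candidate key must contain {D, Q}.
{D, Q}⁺ = {A, C, D, F, K, Q}, which is all of the schema, so {D, Q} is the only candidate key.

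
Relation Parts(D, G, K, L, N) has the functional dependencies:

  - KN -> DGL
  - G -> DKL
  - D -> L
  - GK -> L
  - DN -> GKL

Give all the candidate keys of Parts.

{D, N}, {G, N}, {K, N}

Attribute N never appears on the right-hand side of any dependency, so N must belong to every candidate key.
{N}⁺ = {N}, which is not all of the schema, so we must add further attributes.
{D, N}⁺: D→L adds L; DN→GKL adds G, K → {D, G, K, L, N}.
{G, N}⁺: G→DKL adds D, K, L → {D, G, K, L, N}.
{K, N}⁺: KN→DGL adds D, G, L → {D, G, K, L, N}.
Any other superkey contains one of these as a subset, so there are no further candidate keys.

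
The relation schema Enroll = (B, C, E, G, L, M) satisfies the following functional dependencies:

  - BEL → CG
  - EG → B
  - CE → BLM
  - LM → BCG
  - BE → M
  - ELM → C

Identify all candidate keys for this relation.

Attribute E never appears on the right-hand side of any dependency, so E must belong to every candidate key.
{E}⁺ = {E}, which is not all of the schema, so we must add further attributes.
{C, E}⁺: CE→BLM adds B, L, M; LM→BCG adds G → {B, C, E, G, L, M}.
{B, E, L}⁺: BEL→CG adds C, G; CE→BLM adds M → {B, C, E, G, L, M}.
{E, G, L}⁺: EG→B adds B; BE→M adds M; ELM→C adds C → {B, C, E, G, L, M}.
{E, L, M}⁺: LM→BCG adds B, C, G → {B, C, E, G, L, M}.

(C, E); (B, E, L); (E, G, L); (E, L, M)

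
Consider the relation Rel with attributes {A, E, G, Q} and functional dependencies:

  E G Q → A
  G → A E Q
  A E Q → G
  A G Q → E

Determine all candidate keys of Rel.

{G}, {A, E, Q}

{G}⁺: G→AEQ adds A, E, Q → {A, E, G, Q}.
{A, E, Q}⁺: AEQ→G adds G → {A, E, G, Q}. Minimal: {E, Q}⁺ = {E, Q}; {A, Q}⁺ = {A, Q}; {A, E}⁺ = {A, E} — none reach the full schema.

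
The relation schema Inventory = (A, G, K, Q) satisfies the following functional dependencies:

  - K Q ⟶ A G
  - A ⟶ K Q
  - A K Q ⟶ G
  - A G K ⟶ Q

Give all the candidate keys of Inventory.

{A}; {K, Q}

{A}⁺: A→KQ adds K, Q; AKQ→G adds G → {A, G, K, Q}.
{K, Q}⁺: KQ→AG adds A, G → {A, G, K, Q}. Minimal: {Q}⁺ = {Q}; {K}⁺ = {K} — none reach the full schema.
Any other superkey contains one of these as a subset, so there are no further candidate keys.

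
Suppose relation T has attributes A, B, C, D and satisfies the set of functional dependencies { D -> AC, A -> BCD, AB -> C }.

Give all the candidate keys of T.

{A}⁺: A→BCD adds B, C, D → {A, B, C, D}.
{D}⁺: D→AC adds A, C; A→BCD adds B → {A, B, C, D}.

(A), (D)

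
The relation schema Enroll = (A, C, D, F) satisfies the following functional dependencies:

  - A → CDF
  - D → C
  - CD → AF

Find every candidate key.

A, D

{A}⁺: A→CDF adds C, D, F → {A, C, D, F}.
{D}⁺: D→C adds C; CD→AF adds A, F → {A, C, D, F}.
Any other superkey contains one of these as a subset, so there are no further candidate keys.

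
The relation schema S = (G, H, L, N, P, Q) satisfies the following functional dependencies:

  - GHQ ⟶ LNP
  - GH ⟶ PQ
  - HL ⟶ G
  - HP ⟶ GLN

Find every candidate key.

GH, HL, HP

Attribute H never appears on the right-hand side of any dependency, so H must belong to every candidate key.
{H}⁺ = {H}, which is not all of the schema, so we must add further attributes.
{G, H}⁺: GH→PQ adds P, Q; HP→GLN adds L, N → {G, H, L, N, P, Q}. Minimal: {H}⁺ = {H}; {G}⁺ = {G} — none reach the full schema.
{H, L}⁺: HL→G adds G; GH→PQ adds P, Q; HP→GLN adds N → {G, H, L, N, P, Q}. Minimal: {L}⁺ = {L}; {H}⁺ = {H} — none reach the full schema.
{H, P}⁺: HP→GLN adds G, L, N; GH→PQ adds Q → {G, H, L, N, P, Q}. Minimal: {P}⁺ = {P}; {H}⁺ = {H} — none reach the full schema.
Any other superkey contains one of these as a subset, so there are no further candidate keys.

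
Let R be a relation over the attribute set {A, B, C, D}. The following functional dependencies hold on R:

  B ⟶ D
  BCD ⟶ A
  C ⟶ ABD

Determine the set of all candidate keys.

(C)

Attribute C never appears on the right-hand side of any dependency, so C must belong to every candidate key.
{C}⁺ = {A, B, C, D}, which is all of the schema, so {C} is the only candidate key.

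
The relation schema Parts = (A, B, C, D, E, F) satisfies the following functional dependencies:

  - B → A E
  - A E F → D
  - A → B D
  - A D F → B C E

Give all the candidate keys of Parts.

(A, F); (B, F)

Attribute F never appears on the right-hand side of any dependency, so F must belong to every candidate key.
{F}⁺ = {F}, which is not all of the schema, so we must add further attributes.
{A, F}⁺: A→BD adds B, D; ADF→BCE adds C, E → {A, B, C, D, E, F}. Minimal: {F}⁺ = {F}; {A}⁺ = {A, B, D, E} — none reach the full schema.
{B, F}⁺: B→AE adds A, E; AEF→D adds D; ADF→BCE adds C → {A, B, C, D, E, F}. Minimal: {F}⁺ = {F}; {B}⁺ = {A, B, D, E} — none reach the full schema.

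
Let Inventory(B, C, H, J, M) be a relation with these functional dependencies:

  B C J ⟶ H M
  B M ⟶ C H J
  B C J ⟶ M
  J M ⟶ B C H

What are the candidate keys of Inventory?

{B, M}⁺: BM→CHJ adds C, H, J → {B, C, H, J, M}.
{J, M}⁺: JM→BCH adds B, C, H → {B, C, H, J, M}.
{B, C, J}⁺: BCJ→HM adds H, M → {B, C, H, J, M}.
Any other superkey contains one of these as a subset, so there are no further candidate keys.

(B, M), (J, M), (B, C, J)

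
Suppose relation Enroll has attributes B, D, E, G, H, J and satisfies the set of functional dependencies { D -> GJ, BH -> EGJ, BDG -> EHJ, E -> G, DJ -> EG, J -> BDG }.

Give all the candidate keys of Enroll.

{D}⁺: D→GJ adds G, J; DJ→EG adds E; J→BDG adds B; BDG→EHJ adds H → {B, D, E, G, H, J}.
{J}⁺: J→BDG adds B, D, G; BDG→EHJ adds E, H → {B, D, E, G, H, J}.
{B, H}⁺: BH→EGJ adds E, G, J; J→BDG adds D → {B, D, E, G, H, J}. Minimal: {H}⁺ = {H}; {B}⁺ = {B} — none reach the full schema.
Any other superkey contains one of these as a subset, so there are no further candidate keys.

{D}, {J}, {B, H}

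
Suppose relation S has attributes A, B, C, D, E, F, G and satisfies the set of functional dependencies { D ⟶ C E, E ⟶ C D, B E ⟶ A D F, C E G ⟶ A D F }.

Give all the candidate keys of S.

Attributes B, G never appear on any right-hand side, so every candidate key must contain {B, G}.
{B, G}⁺ = {B, G}, which is not all of the schema, so we must add further attributes.
{B, D, G}⁺: D→CE adds C, E; BE→ADF adds A, F → {A, B, C, D, E, F, G}. Minimal: {D, G}⁺ = {A, C, D, E, F, G}; {B, G}⁺ = {B, G}; {B, D}⁺ = {A, B, C, D, E, F} — none reach the full schema.
{B, E, G}⁺: E→CD adds C, D; BE→ADF adds A, F → {A, B, C, D, E, F, G}. Minimal: {E, G}⁺ = {A, C, D, E, F, G}; {B, G}⁺ = {B, G}; {B, E}⁺ = {A, B, C, D, E, F} — none reach the full schema.

{B, D, G}, {B, E, G}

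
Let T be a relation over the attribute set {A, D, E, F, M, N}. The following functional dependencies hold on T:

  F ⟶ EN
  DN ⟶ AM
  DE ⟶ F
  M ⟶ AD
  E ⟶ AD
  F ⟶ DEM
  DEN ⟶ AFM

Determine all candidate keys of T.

{E}⁺: E→AD adds A, D; DE→F adds F; F→DEM adds M; F→EN adds N → {A, D, E, F, M, N}.
{F}⁺: F→EN adds E, N; E→AD adds A, D; F→DEM adds M → {A, D, E, F, M, N}.

E; F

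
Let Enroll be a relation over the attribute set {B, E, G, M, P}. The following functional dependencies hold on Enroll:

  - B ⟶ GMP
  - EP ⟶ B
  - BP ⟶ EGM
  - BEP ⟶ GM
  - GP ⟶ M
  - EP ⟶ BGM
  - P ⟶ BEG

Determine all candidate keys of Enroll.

{B}⁺: B→GMP adds G, M, P; BP→EGM adds E → {B, E, G, M, P}.
{P}⁺: P→BEG adds B, E, G; B→GMP adds M → {B, E, G, M, P}.
Any other superkey contains one of these as a subset, so there are no further candidate keys.

(B), (P)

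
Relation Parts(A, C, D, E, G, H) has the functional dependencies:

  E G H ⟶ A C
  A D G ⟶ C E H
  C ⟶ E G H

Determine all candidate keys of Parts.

{C, D}⁺: C→EGH adds E, G, H; EGH→AC adds A → {A, C, D, E, G, H}. Minimal: {D}⁺ = {D}; {C}⁺ = {A, C, E, G, H} — none reach the full schema.
{A, D, G}⁺: ADG→CEH adds C, E, H → {A, C, D, E, G, H}. Minimal: {D, G}⁺ = {D, G}; {A, G}⁺ = {A, G}; {A, D}⁺ = {A, D} — none reach the full schema.
{D, E, G, H}⁺: EGH→AC adds A, C → {A, C, D, E, G, H}. Minimal: {E, G, H}⁺ = {A, C, E, G, H}; {D, G, H}⁺ = {D, G, H}; {D, E, H}⁺ = {D, E, H}; … — none reach the full schema.
Any other superkey contains one of these as a subset, so there are no further candidate keys.

{C, D}; {A, D, G}; {D, E, G, H}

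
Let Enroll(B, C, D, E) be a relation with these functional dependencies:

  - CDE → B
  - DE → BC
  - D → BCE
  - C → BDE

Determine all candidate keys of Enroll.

{C}⁺: C→BDE adds B, D, E → {B, C, D, E}.
{D}⁺: D→BCE adds B, C, E → {B, C, D, E}.
Any other superkey contains one of these as a subset, so there are no further candidate keys.

C, D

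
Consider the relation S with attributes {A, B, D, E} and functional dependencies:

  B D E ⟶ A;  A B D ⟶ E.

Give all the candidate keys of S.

{A, B, D}, {B, D, E}

Attributes B, D never appear on any right-hand side, so every candidate key must contain {B, D}.
{B, D}⁺ = {B, D}, which is not all of the schema, so we must add further attributes.
{A, B, D}⁺: ABD→E adds E → {A, B, D, E}. Minimal: {B, D}⁺ = {B, D}; {A, D}⁺ = {A, D}; {A, B}⁺ = {A, B} — none reach the full schema.
{B, D, E}⁺: BDE→A adds A → {A, B, D, E}. Minimal: {D, E}⁺ = {D, E}; {B, E}⁺ = {B, E}; {B, D}⁺ = {B, D} — none reach the full schema.
Any other superkey contains one of these as a subset, so there are no further candidate keys.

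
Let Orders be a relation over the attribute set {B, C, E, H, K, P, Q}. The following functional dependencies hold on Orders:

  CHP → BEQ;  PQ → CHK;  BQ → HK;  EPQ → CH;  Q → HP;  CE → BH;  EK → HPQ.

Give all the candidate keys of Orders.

{Q}, {E, K}, {C, E, P}, {C, H, P}

{Q}⁺: Q→HP adds H, P; PQ→CHK adds C, K; CHP→BEQ adds B, E → {B, C, E, H, K, P, Q}.
{E, K}⁺: EK→HPQ adds H, P, Q; PQ→CHK adds C; CE→BH adds B → {B, C, E, H, K, P, Q}.
{C, E, P}⁺: CE→BH adds B, H; CHP→BEQ adds Q; PQ→CHK adds K → {B, C, E, H, K, P, Q}.
{C, H, P}⁺: CHP→BEQ adds B, E, Q; PQ→CHK adds K → {B, C, E, H, K, P, Q}.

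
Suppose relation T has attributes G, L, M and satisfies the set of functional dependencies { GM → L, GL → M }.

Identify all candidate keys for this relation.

Attribute G never appears on the right-hand side of any dependency, so G must belong to every candidate key.
{G}⁺ = {G}, which is not all of the schema, so we must add further attributes.
{G, L}⁺: GL→M adds M → {G, L, M}. Minimal: {L}⁺ = {L}; {G}⁺ = {G} — none reach the full schema.
{G, M}⁺: GM→L adds L → {G, L, M}. Minimal: {M}⁺ = {M}; {G}⁺ = {G} — none reach the full schema.
Any other superkey contains one of these as a subset, so there are no further candidate keys.

{G, L}, {G, M}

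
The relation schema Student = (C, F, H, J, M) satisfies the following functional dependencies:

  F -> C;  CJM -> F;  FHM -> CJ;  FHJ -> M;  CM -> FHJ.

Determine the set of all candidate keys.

{C, M}, {F, M}, {F, H, J}

{C, M}⁺: CM→FHJ adds F, H, J → {C, F, H, J, M}.
{F, M}⁺: F→C adds C; CM→FHJ adds H, J → {C, F, H, J, M}.
{F, H, J}⁺: F→C adds C; FHJ→M adds M → {C, F, H, J, M}.
Any other superkey contains one of these as a subset, so there are no further candidate keys.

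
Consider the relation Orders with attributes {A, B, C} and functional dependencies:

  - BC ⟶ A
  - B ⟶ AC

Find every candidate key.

Attribute B never appears on the right-hand side of any dependency, so B must belong to every candidate key.
{B}⁺ = {A, B, C}, which is all of the schema, so {B} is the only candidate key.

{B}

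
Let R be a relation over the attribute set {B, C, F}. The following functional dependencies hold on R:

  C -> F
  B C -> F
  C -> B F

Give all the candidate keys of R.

(C)

Attribute C never appears on the right-hand side of any dependency, so C must belong to every candidate key.
{C}⁺ = {B, C, F}, which is all of the schema, so {C} is the only candidate key.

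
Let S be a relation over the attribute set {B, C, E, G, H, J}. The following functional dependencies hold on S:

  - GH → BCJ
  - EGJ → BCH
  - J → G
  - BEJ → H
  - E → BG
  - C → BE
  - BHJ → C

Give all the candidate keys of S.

CH, CJ, EH, EJ, GH, HJ

{C, H}⁺: C→BE adds B, E; E→BG adds G; GH→BCJ adds J → {B, C, E, G, H, J}. Minimal: {H}⁺ = {H}; {C}⁺ = {B, C, E, G} — none reach the full schema.
{C, J}⁺: J→G adds G; C→BE adds B, E; EGJ→BCH adds H → {B, C, E, G, H, J}. Minimal: {J}⁺ = {G, J}; {C}⁺ = {B, C, E, G} — none reach the full schema.
{E, H}⁺: E→BG adds B, G; GH→BCJ adds C, J → {B, C, E, G, H, J}. Minimal: {H}⁺ = {H}; {E}⁺ = {B, E, G} — none reach the full schema.
{E, J}⁺: J→G adds G; E→BG adds B; EGJ→BCH adds C, H → {B, C, E, G, H, J}. Minimal: {J}⁺ = {G, J}; {E}⁺ = {B, E, G} — none reach the full schema.
{G, H}⁺: GH→BCJ adds B, C, J; C→BE adds E → {B, C, E, G, H, J}. Minimal: {H}⁺ = {H}; {G}⁺ = {G} — none reach the full schema.
{H, J}⁺: J→G adds G; GH→BCJ adds B, C; C→BE adds E → {B, C, E, G, H, J}. Minimal: {J}⁺ = {G, J}; {H}⁺ = {H} — none reach the full schema.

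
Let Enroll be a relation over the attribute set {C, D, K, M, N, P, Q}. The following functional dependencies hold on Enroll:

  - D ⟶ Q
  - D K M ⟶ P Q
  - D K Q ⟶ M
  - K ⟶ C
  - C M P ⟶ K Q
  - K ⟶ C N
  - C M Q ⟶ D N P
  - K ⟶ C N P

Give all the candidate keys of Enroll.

(D, K), (K, M), (C, D, M), (C, M, P), (C, M, Q)

{D, K}⁺: D→Q adds Q; DKQ→M adds M; K→C adds C; K→CN adds N; CMQ→DNP adds P → {C, D, K, M, N, P, Q}. Minimal: {K}⁺ = {C, K, N, P}; {D}⁺ = {D, Q} — none reach the full schema.
{K, M}⁺: K→C adds C; K→CN adds N; K→CNP adds P; CMP→KQ adds Q; CMQ→DNP adds D → {C, D, K, M, N, P, Q}. Minimal: {M}⁺ = {M}; {K}⁺ = {C, K, N, P} — none reach the full schema.
{C, D, M}⁺: D→Q adds Q; CMQ→DNP adds N, P; CMP→KQ adds K → {C, D, K, M, N, P, Q}. Minimal: {D, M}⁺ = {D, M, Q}; {C, M}⁺ = {C, M}; {C, D}⁺ = {C, D, Q} — none reach the full schema.
{C, M, P}⁺: CMP→KQ adds K, Q; K→CN adds N; CMQ→DNP adds D → {C, D, K, M, N, P, Q}. Minimal: {M, P}⁺ = {M, P}; {C, P}⁺ = {C, P}; {C, M}⁺ = {C, M} — none reach the full schema.
{C, M, Q}⁺: CMQ→DNP adds D, N, P; CMP→KQ adds K → {C, D, K, M, N, P, Q}. Minimal: {M, Q}⁺ = {M, Q}; {C, Q}⁺ = {C, Q}; {C, M}⁺ = {C, M} — none reach the full schema.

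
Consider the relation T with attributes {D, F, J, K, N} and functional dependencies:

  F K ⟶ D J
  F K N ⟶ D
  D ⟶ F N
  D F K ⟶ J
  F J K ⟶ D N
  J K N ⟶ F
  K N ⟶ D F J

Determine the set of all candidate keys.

{D, K}; {F, K}; {K, N}

Attribute K never appears on the right-hand side of any dependency, so K must belong to every candidate key.
{K}⁺ = {K}, which is not all of the schema, so we must add further attributes.
{D, K}⁺: D→FN adds F, N; DFK→J adds J → {D, F, J, K, N}. Minimal: {K}⁺ = {K}; {D}⁺ = {D, F, N} — none reach the full schema.
{F, K}⁺: FK→DJ adds D, J; D→FN adds N → {D, F, J, K, N}. Minimal: {K}⁺ = {K}; {F}⁺ = {F} — none reach the full schema.
{K, N}⁺: KN→DFJ adds D, F, J → {D, F, J, K, N}. Minimal: {N}⁺ = {N}; {K}⁺ = {K} — none reach the full schema.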